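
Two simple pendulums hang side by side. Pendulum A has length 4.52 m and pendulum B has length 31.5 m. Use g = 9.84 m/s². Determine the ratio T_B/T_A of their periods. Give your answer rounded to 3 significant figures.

T ∝ √L, so T_B/T_A = √(L_B/L_A) = √(31.5/4.52) = 2.64.

2.64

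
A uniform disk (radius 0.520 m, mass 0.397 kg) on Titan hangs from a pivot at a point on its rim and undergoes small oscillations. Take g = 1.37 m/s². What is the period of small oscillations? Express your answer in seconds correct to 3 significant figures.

I_cm = ½mr² = 0.05367 kg·m². The pivot is at distance d = 0.520 m from the centre of mass.
By the parallel-axis theorem, I = I_cm + md² = 0.05367 + 0.1073 = 0.1610 kg·m².
T = 2π√(I/(mgd)) = 2π√(0.1610/(0.397 × 1.37 × 0.520)) = 4.74 s.

4.74 s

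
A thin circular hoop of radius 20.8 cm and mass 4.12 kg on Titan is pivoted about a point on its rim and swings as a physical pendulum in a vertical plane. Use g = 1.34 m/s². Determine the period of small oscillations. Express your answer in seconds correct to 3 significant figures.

3.50 s

I_cm = mr² = 0.1782 kg·m². The pivot is at distance d = 0.208 m from the centre of mass.
By the parallel-axis theorem, I = I_cm + md² = 0.1782 + 0.1782 = 0.3565 kg·m².
T = 2π√(I/(mgd)) = 2π√(0.3565/(4.12 × 1.34 × 0.208)) = 3.50 s.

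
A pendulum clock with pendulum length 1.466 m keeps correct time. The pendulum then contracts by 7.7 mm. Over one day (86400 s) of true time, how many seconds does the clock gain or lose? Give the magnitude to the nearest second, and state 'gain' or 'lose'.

gain 228 s

T ∝ √L, so T'/T = √(1.45830/1.466) = 0.997370.
In 86400 s of true time the clock registers 86400/0.997370 = 86627.8 s, so it gains 228 s.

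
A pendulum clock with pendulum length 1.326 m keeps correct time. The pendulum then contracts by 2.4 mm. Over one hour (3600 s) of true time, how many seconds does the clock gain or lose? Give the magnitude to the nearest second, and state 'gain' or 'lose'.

gain 3 s

T ∝ √L, so T'/T = √(1.32360/1.326) = 0.999095.
In 3600 s of true time the clock registers 3600/0.999095 = 3603.3 s, so it gains 3 s.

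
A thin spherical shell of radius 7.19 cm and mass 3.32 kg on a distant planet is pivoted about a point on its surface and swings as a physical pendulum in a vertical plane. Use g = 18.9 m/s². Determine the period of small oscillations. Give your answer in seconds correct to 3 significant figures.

I_cm = (2/3)mr² = 0.01144 kg·m². The pivot is at distance d = 0.0719 m from the centre of mass.
By the parallel-axis theorem, I = I_cm + md² = 0.01144 + 0.01716 = 0.02861 kg·m².
T = 2π√(I/(mgd)) = 2π√(0.02861/(3.32 × 18.9 × 0.0719)) = 0.500 s.

0.500 s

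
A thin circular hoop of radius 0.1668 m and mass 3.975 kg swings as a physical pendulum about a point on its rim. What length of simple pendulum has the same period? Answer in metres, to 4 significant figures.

0.3336 m

The equivalent simple-pendulum length is L_eq = I/(md), where I is about the pivot and d = 0.16680 m.
I_cm = mR² = 0.11059 kg·m², so I = I_cm + md² = 0.11059 + 0.11059 = 0.22119 kg·m².
L_eq = 0.22119/(3.975 × 0.16680) = 0.3336 m.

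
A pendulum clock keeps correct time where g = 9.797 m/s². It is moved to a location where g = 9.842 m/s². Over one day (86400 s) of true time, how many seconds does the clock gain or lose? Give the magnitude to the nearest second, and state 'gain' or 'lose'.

The clock's period scales as T ∝ 1/√g, so T'/T = √(9.797/9.842) = 0.997711.
In 86400 s of true time the clock registers 86400/0.997711 = 86598.2 s, so it gains 198 s.

gain 198 s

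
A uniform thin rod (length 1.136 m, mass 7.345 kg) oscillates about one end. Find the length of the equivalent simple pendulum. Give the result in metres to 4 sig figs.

0.7573 m

The equivalent simple-pendulum length is L_eq = I/(md), where I is about the pivot and d = 0.56800 m.
I_cm = (1/12)mL² = 0.78989 kg·m², so I = I_cm + md² = 0.78989 + 2.3697 = 3.1596 kg·m².
L_eq = 3.1596/(7.345 × 0.56800) = 0.7573 m.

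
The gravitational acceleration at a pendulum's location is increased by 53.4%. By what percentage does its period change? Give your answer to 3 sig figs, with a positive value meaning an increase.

T ∝ 1/√g, so T'/T = 1/√(1.534) = 0.8074.
Percentage change in T = (0.8074 − 1) × 100% = -19.3%.

-19.3%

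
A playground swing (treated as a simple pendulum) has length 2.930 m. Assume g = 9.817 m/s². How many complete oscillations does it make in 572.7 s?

T = 2π√(L/g) = 2π√(2.930/9.817) = 3.4326 s.
Number of complete oscillations = ⌊572.7/3.4326⌋ = ⌊166.84⌋ = 166.

166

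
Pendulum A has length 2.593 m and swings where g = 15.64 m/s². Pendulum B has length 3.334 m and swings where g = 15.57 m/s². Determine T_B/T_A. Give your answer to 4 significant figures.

1.136

T = 2π√(L/g), so T_B/T_A = √((L_B/g_B)/(L_A/g_A)) = √((3.334/15.57)/(2.593/15.64)) = 1.136.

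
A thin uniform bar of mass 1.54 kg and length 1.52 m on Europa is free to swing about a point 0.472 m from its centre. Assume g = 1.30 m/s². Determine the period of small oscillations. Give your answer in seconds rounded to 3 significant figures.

For a physical pendulum T = 2π√(I/(mgd)), with d = 0.4720 m from pivot to centre of mass.
I_cm = mL²/12 = 1.54 × 1.52²/12 = 0.2965 kg·m²; I = I_cm + md² = 0.2965 + 1.54 × 0.4720² = 0.6396 kg·m².
T = 2π√(0.6396/(1.54 × 1.30 × 0.4720)) = 5.17 s.

5.17 s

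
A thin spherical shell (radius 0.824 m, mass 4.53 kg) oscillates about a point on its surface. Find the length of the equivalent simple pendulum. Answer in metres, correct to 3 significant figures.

The equivalent simple-pendulum length is L_eq = I/(md), where I is about the pivot and d = 0.8240 m.
I_cm = (2/3)mR² = 2.051 kg·m², so I = I_cm + md² = 2.051 + 3.076 = 5.126 kg·m².
L_eq = 5.126/(4.53 × 0.8240) = 1.37 m.

1.37 m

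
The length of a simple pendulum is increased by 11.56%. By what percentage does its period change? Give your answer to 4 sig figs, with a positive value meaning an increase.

5.622%

T ∝ √L, so T'/T = √(1.1156) = 1.0562.
Percentage change in T = (1.0562 − 1) × 100% = 5.622%.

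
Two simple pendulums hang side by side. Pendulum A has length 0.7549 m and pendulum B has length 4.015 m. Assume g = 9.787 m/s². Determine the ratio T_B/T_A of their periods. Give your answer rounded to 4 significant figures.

2.306

T ∝ √L, so T_B/T_A = √(L_B/L_A) = √(4.015/0.7549) = 2.306.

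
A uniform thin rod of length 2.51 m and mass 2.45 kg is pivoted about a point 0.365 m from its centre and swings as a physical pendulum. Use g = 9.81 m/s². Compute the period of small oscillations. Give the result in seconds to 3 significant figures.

2.69 s

For a physical pendulum T = 2π√(I/(mgd)), with d = 0.3650 m from pivot to centre of mass.
I_cm = mL²/12 = 2.45 × 2.51²/12 = 1.286 kg·m²; I = I_cm + md² = 1.286 + 2.45 × 0.3650² = 1.613 kg·m².
T = 2π√(1.613/(2.45 × 9.81 × 0.3650)) = 2.69 s.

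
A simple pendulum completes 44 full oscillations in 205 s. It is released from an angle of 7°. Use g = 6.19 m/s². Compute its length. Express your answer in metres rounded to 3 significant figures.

T = 205/44 = 4.659 s.
From T = 2π√(L/g), L = gT²/(4π²) = 6.19 × 4.659²/(4π²) = 3.40 m.

3.40 m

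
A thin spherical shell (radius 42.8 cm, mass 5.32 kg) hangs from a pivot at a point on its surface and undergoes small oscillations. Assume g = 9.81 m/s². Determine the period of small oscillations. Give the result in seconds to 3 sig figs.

1.69 s

I_cm = (2/3)mr² = 0.6497 kg·m². The pivot is at distance d = 0.428 m from the centre of mass.
By the parallel-axis theorem, I = I_cm + md² = 0.6497 + 0.9745 = 1.624 kg·m².
T = 2π√(I/(mgd)) = 2π√(1.624/(5.32 × 9.81 × 0.428)) = 1.69 s.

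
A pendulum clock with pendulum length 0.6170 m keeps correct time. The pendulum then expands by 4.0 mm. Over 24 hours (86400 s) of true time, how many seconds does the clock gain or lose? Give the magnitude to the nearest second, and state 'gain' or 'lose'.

T ∝ √L, so T'/T = √(0.62100/0.6170) = 1.00324.
In 86400 s of true time the clock registers 86400/1.00324 = 86121.3 s, so it loses 279 s.

lose 279 s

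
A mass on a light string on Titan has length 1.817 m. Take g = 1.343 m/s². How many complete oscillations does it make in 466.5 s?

63

T = 2π√(L/g) = 2π√(1.817/1.343) = 7.3083 s.
Number of complete oscillations = ⌊466.5/7.3083⌋ = ⌊63.831⌋ = 63.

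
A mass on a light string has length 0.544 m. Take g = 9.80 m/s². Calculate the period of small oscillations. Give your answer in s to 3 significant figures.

T = 2π√(L/g) = 2π√(0.544/9.80) = 2π × 0.2356 = 1.48 s.

1.48 s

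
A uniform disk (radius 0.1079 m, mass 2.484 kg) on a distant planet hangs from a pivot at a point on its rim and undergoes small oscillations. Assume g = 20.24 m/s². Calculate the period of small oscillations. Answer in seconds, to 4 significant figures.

0.5619 s

I_cm = ½mr² = 0.014460 kg·m². The pivot is at distance d = 0.1079 m from the centre of mass.
By the parallel-axis theorem, I = I_cm + md² = 0.014460 + 0.028920 = 0.043380 kg·m².
T = 2π√(I/(mgd)) = 2π√(0.043380/(2.484 × 20.24 × 0.1079)) = 0.5619 s.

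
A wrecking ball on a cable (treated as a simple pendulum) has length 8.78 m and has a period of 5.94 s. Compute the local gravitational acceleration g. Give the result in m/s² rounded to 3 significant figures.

9.82 m/s²

From T = 2π√(L/g), g = 4π²L/T² = 4π² × 8.78/5.940² = 9.82 m/s².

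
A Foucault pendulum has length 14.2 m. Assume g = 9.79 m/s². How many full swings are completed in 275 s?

T = 2π√(L/g) = 2π√(14.2/9.79) = 7.567 s.
Number of complete oscillations = ⌊275/7.567⌋ = ⌊36.34⌋ = 36.

36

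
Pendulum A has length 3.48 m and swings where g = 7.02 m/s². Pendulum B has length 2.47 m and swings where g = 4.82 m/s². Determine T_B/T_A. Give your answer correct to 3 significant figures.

1.02

T = 2π√(L/g), so T_B/T_A = √((L_B/g_B)/(L_A/g_A)) = √((2.47/4.82)/(3.48/7.02)) = 1.02.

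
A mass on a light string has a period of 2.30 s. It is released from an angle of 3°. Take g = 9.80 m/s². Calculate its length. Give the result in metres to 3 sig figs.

1.31 m

From T = 2π√(L/g), L = gT²/(4π²) = 9.80 × 2.300²/(4π²) = 1.31 m.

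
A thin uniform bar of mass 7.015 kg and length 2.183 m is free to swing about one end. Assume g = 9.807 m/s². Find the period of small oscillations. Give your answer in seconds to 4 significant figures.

For a physical pendulum T = 2π√(I/(mgd)), with d = 1.0915 m from pivot to centre of mass.
I_cm = mL²/12 = 7.015 × 2.183²/12 = 2.7858 kg·m²; I = I_cm + md² = 2.7858 + 7.015 × 1.0915² = 11.143 kg·m².
T = 2π√(11.143/(7.015 × 9.807 × 1.0915)) = 2.420 s.

2.420 s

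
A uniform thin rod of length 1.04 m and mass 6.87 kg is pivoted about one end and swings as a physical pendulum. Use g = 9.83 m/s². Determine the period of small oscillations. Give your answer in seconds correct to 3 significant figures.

For a physical pendulum T = 2π√(I/(mgd)), with d = 0.5200 m from pivot to centre of mass.
I_cm = mL²/12 = 6.87 × 1.04²/12 = 0.6192 kg·m²; I = I_cm + md² = 0.6192 + 6.87 × 0.5200² = 2.477 kg·m².
T = 2π√(2.477/(6.87 × 9.83 × 0.5200)) = 1.67 s.

1.67 s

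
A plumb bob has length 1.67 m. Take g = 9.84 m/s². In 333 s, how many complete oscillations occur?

128

T = 2π√(L/g) = 2π√(1.67/9.84) = 2.588 s.
Number of complete oscillations = ⌊333/2.588⌋ = ⌊128.6⌋ = 128.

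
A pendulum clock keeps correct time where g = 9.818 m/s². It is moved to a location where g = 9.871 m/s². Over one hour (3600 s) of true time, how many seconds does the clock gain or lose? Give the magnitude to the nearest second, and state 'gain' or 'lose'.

The clock's period scales as T ∝ 1/√g, so T'/T = √(9.818/9.871) = 0.997312.
In 3600 s of true time the clock registers 3600/0.997312 = 3609.7 s, so it gains 10 s.

gain 10 s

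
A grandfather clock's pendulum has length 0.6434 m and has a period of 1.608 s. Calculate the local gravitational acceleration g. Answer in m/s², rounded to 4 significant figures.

9.824 m/s²

From T = 2π√(L/g), g = 4π²L/T² = 4π² × 0.6434/1.6080² = 9.824 m/s².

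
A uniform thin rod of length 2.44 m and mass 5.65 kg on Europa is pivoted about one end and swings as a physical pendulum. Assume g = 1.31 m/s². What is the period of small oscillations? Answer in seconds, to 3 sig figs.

7.00 s

For a physical pendulum T = 2π√(I/(mgd)), with d = 1.220 m from pivot to centre of mass.
I_cm = mL²/12 = 5.65 × 2.44²/12 = 2.803 kg·m²; I = I_cm + md² = 2.803 + 5.65 × 1.220² = 11.21 kg·m².
T = 2π√(11.21/(5.65 × 1.31 × 1.220)) = 7.00 s.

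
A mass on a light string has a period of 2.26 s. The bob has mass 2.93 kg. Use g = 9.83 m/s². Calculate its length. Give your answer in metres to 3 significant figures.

From T = 2π√(L/g), L = gT²/(4π²) = 9.83 × 2.260²/(4π²) = 1.27 m.

1.27 m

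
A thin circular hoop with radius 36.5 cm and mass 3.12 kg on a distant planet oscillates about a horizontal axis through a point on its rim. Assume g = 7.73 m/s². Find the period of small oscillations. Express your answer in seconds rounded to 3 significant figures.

1.93 s

I_cm = mr² = 0.4157 kg·m². The pivot is at distance d = 0.365 m from the centre of mass.
By the parallel-axis theorem, I = I_cm + md² = 0.4157 + 0.4157 = 0.8313 kg·m².
T = 2π√(I/(mgd)) = 2π√(0.8313/(3.12 × 7.73 × 0.365)) = 1.93 s.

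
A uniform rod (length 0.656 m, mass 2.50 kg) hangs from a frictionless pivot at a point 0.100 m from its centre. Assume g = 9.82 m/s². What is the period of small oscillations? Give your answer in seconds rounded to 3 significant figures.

1.36 s

For a physical pendulum T = 2π√(I/(mgd)), with d = 0.1000 m from pivot to centre of mass.
I_cm = mL²/12 = 2.50 × 0.656²/12 = 0.08965 kg·m²; I = I_cm + md² = 0.08965 + 2.50 × 0.1000² = 0.1147 kg·m².
T = 2π√(0.1147/(2.50 × 9.82 × 0.1000)) = 1.36 s.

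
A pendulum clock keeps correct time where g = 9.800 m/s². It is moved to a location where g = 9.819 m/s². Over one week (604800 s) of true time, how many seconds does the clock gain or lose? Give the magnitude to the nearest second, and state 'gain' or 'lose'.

gain 586 s

The clock's period scales as T ∝ 1/√g, so T'/T = √(9.800/9.819) = 0.999032.
In 604800 s of true time the clock registers 604800/0.999032 = 605386.0 s, so it gains 586 s.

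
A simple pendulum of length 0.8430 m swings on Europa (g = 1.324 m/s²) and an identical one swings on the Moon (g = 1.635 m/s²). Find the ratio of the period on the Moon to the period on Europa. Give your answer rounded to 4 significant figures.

0.8999

T ∝ 1/√g, so T₂/T₁ = √(g₁/g₂) = √(1.324/1.635) = 0.8999.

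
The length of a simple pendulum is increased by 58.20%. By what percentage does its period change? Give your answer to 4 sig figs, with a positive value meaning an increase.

T ∝ √L, so T'/T = √(1.5820) = 1.2578.
Percentage change in T = (1.2578 − 1) × 100% = 25.78%.

25.78%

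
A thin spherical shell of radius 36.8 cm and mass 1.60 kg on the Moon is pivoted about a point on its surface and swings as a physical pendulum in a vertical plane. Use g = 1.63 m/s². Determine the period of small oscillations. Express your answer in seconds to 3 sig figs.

3.85 s

I_cm = (2/3)mr² = 0.1445 kg·m². The pivot is at distance d = 0.368 m from the centre of mass.
By the parallel-axis theorem, I = I_cm + md² = 0.1445 + 0.2167 = 0.3611 kg·m².
T = 2π√(I/(mgd)) = 2π√(0.3611/(1.60 × 1.63 × 0.368)) = 3.85 s.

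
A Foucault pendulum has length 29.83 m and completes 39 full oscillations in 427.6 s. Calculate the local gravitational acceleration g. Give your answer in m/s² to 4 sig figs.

9.796 m/s²

T = 427.6/39 = 10.964 s.
From T = 2π√(L/g), g = 4π²L/T² = 4π² × 29.83/10.964² = 9.796 m/s².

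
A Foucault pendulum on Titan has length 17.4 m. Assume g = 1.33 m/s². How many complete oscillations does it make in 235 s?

10

T = 2π√(L/g) = 2π√(17.4/1.33) = 22.73 s.
Number of complete oscillations = ⌊235/22.73⌋ = ⌊10.34⌋ = 10.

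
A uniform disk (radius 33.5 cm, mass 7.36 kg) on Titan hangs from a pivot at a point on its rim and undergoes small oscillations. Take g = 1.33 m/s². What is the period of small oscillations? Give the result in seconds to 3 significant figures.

I_cm = ½mr² = 0.4130 kg·m². The pivot is at distance d = 0.335 m from the centre of mass.
By the parallel-axis theorem, I = I_cm + md² = 0.4130 + 0.8260 = 1.239 kg·m².
T = 2π√(I/(mgd)) = 2π√(1.239/(7.36 × 1.33 × 0.335)) = 3.86 s.

3.86 s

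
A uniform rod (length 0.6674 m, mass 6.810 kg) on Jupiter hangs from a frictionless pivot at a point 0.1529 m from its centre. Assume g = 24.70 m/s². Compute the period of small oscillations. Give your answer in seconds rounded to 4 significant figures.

For a physical pendulum T = 2π√(I/(mgd)), with d = 0.15290 m from pivot to centre of mass.
I_cm = mL²/12 = 6.810 × 0.6674²/12 = 0.25278 kg·m²; I = I_cm + md² = 0.25278 + 6.810 × 0.15290² = 0.41198 kg·m².
T = 2π√(0.41198/(6.810 × 24.70 × 0.15290)) = 0.7952 s.

0.7952 s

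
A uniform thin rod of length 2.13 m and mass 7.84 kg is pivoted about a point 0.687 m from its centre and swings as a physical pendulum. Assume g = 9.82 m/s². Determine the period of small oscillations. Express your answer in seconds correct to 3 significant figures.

2.23 s

For a physical pendulum T = 2π√(I/(mgd)), with d = 0.6870 m from pivot to centre of mass.
I_cm = mL²/12 = 7.84 × 2.13²/12 = 2.964 kg·m²; I = I_cm + md² = 2.964 + 7.84 × 0.6870² = 6.664 kg·m².
T = 2π√(6.664/(7.84 × 9.82 × 0.6870)) = 2.23 s.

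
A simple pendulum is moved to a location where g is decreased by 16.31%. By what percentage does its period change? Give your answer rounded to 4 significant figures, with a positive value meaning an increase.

T ∝ 1/√g, so T'/T = 1/√(0.83690) = 1.0931.
Percentage change in T = (1.0931 − 1) × 100% = 9.311%.

9.311%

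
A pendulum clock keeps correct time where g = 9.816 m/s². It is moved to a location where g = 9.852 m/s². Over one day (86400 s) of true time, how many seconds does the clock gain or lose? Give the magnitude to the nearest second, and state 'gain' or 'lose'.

gain 158 s

The clock's period scales as T ∝ 1/√g, so T'/T = √(9.816/9.852) = 0.998171.
In 86400 s of true time the clock registers 86400/0.998171 = 86558.3 s, so it gains 158 s.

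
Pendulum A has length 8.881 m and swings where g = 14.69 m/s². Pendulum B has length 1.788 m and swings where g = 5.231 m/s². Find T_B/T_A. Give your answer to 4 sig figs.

0.7519

T = 2π√(L/g), so T_B/T_A = √((L_B/g_B)/(L_A/g_A)) = √((1.788/5.231)/(8.881/14.69)) = 0.7519.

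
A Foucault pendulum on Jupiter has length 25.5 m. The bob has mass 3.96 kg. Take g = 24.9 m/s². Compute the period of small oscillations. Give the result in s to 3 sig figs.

T = 2π√(L/g) = 2π√(25.5/24.9) = 2π × 1.012 = 6.36 s.

6.36 s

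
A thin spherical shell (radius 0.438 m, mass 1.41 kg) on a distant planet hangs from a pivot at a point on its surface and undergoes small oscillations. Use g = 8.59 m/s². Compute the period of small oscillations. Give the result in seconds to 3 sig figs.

1.83 s

I_cm = (2/3)mr² = 0.1803 kg·m². The pivot is at distance d = 0.438 m from the centre of mass.
By the parallel-axis theorem, I = I_cm + md² = 0.1803 + 0.2705 = 0.4508 kg·m².
T = 2π√(I/(mgd)) = 2π√(0.4508/(1.41 × 8.59 × 0.438)) = 1.83 s.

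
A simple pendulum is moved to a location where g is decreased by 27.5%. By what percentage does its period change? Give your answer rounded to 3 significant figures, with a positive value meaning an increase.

17.4%

T ∝ 1/√g, so T'/T = 1/√(0.7250) = 1.174.
Percentage change in T = (1.174 − 1) × 100% = 17.4%.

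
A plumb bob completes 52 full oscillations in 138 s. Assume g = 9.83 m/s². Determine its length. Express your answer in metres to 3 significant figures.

1.75 m

T = 138/52 = 2.654 s.
From T = 2π√(L/g), L = gT²/(4π²) = 9.83 × 2.654²/(4π²) = 1.75 m.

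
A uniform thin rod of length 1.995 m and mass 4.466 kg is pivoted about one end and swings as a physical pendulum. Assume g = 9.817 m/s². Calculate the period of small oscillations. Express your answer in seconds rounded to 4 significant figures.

For a physical pendulum T = 2π√(I/(mgd)), with d = 0.99750 m from pivot to centre of mass.
I_cm = mL²/12 = 4.466 × 1.995²/12 = 1.4812 kg·m²; I = I_cm + md² = 1.4812 + 4.466 × 0.99750² = 5.9249 kg·m².
T = 2π√(5.9249/(4.466 × 9.817 × 0.99750)) = 2.313 s.

2.313 s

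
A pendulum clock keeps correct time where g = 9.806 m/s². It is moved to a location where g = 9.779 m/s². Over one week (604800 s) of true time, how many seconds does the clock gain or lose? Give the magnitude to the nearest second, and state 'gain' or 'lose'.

lose 833 s

The clock's period scales as T ∝ 1/√g, so T'/T = √(9.806/9.779) = 1.00138.
In 604800 s of true time the clock registers 604800/1.00138 = 603966.8 s, so it loses 833 s.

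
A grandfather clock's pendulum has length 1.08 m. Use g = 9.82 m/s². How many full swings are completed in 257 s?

123

T = 2π√(L/g) = 2π√(1.08/9.82) = 2.084 s.
Number of complete oscillations = ⌊257/2.084⌋ = ⌊123.3⌋ = 123.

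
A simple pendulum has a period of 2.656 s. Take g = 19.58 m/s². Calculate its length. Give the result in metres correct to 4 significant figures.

From T = 2π√(L/g), L = gT²/(4π²) = 19.58 × 2.6560²/(4π²) = 3.499 m.

3.499 m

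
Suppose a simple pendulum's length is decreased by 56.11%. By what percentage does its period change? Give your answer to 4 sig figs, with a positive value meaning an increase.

-33.75%

T ∝ √L, so T'/T = √(0.43890) = 0.66250.
Percentage change in T = (0.66250 − 1) × 100% = -33.75%.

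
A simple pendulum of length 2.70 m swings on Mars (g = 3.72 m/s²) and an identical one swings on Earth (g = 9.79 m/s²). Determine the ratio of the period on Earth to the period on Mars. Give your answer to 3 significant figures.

0.616

T ∝ 1/√g, so T₂/T₁ = √(g₁/g₂) = √(3.72/9.79) = 0.616.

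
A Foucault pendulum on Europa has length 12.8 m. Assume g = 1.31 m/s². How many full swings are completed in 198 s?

T = 2π√(L/g) = 2π√(12.8/1.31) = 19.64 s.
Number of complete oscillations = ⌊198/19.64⌋ = ⌊10.08⌋ = 10.

10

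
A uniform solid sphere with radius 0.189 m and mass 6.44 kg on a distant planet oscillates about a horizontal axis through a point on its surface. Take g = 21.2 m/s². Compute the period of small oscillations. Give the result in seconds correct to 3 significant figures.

I_cm = (2/5)mr² = 0.09202 kg·m². The pivot is at distance d = 0.189 m from the centre of mass.
By the parallel-axis theorem, I = I_cm + md² = 0.09202 + 0.2300 = 0.3221 kg·m².
T = 2π√(I/(mgd)) = 2π√(0.3221/(6.44 × 21.2 × 0.189)) = 0.702 s.

0.702 s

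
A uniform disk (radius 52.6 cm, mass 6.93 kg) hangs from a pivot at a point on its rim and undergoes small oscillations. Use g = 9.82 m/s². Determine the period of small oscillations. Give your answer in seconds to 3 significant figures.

I_cm = ½mr² = 0.9587 kg·m². The pivot is at distance d = 0.526 m from the centre of mass.
By the parallel-axis theorem, I = I_cm + md² = 0.9587 + 1.917 = 2.876 kg·m².
T = 2π√(I/(mgd)) = 2π√(2.876/(6.93 × 9.82 × 0.526)) = 1.78 s.

1.78 s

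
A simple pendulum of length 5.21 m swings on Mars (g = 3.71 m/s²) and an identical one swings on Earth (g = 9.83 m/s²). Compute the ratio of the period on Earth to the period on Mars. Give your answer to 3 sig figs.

0.614

T ∝ 1/√g, so T₂/T₁ = √(g₁/g₂) = √(3.71/9.83) = 0.614.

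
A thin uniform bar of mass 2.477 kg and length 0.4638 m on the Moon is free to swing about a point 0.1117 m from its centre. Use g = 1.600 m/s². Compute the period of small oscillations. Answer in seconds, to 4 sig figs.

2.591 s

For a physical pendulum T = 2π√(I/(mgd)), with d = 0.11170 m from pivot to centre of mass.
I_cm = mL²/12 = 2.477 × 0.4638²/12 = 0.044402 kg·m²; I = I_cm + md² = 0.044402 + 2.477 × 0.11170² = 0.075308 kg·m².
T = 2π√(0.075308/(2.477 × 1.600 × 0.11170)) = 2.591 s.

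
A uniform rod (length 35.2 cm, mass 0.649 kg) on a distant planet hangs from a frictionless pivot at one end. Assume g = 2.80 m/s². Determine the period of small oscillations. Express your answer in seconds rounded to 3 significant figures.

1.82 s

For a physical pendulum T = 2π√(I/(mgd)), with d = 0.1760 m from pivot to centre of mass.
I_cm = mL²/12 = 0.649 × 0.352²/12 = 0.006701 kg·m²; I = I_cm + md² = 0.006701 + 0.649 × 0.1760² = 0.02680 kg·m².
T = 2π√(0.02680/(0.649 × 2.80 × 0.1760)) = 1.82 s.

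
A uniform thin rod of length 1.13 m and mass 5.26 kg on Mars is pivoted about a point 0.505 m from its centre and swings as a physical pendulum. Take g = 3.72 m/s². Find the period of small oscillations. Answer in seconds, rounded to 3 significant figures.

2.76 s

For a physical pendulum T = 2π√(I/(mgd)), with d = 0.5050 m from pivot to centre of mass.
I_cm = mL²/12 = 5.26 × 1.13²/12 = 0.5597 kg·m²; I = I_cm + md² = 0.5597 + 5.26 × 0.5050² = 1.901 kg·m².
T = 2π√(1.901/(5.26 × 3.72 × 0.5050)) = 2.76 s.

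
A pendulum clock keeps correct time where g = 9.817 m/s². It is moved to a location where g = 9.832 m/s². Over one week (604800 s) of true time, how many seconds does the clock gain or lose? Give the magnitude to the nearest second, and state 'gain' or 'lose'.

The clock's period scales as T ∝ 1/√g, so T'/T = √(9.817/9.832) = 0.999237.
In 604800 s of true time the clock registers 604800/0.999237 = 605261.9 s, so it gains 462 s.

gain 462 s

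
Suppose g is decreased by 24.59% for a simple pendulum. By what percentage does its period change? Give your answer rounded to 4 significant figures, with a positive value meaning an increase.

15.16%

T ∝ 1/√g, so T'/T = 1/√(0.75410) = 1.1516.
Percentage change in T = (1.1516 − 1) × 100% = 15.16%.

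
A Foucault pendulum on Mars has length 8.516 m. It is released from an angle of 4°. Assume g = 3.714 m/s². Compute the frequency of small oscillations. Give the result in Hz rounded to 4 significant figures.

T = 2π√(L/g) = 2π√(8.516/3.714) = 9.5143 s, so f = 1/T = 0.1051 Hz.

0.1051 Hz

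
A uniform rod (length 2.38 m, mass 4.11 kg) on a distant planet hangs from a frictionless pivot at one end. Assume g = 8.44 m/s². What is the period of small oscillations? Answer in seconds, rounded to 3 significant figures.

2.72 s

For a physical pendulum T = 2π√(I/(mgd)), with d = 1.190 m from pivot to centre of mass.
I_cm = mL²/12 = 4.11 × 2.38²/12 = 1.940 kg·m²; I = I_cm + md² = 1.940 + 4.11 × 1.190² = 7.760 kg·m².
T = 2π√(7.760/(4.11 × 8.44 × 1.190)) = 2.72 s.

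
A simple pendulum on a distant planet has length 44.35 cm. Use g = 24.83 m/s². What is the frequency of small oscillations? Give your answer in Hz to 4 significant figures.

T = 2π√(L/g) = 2π√(0.4435/24.83) = 0.83973 s, so f = 1/T = 1.191 Hz.

1.191 Hz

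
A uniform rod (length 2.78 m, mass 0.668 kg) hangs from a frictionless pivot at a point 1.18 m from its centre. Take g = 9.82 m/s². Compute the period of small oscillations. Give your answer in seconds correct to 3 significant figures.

2.63 s

For a physical pendulum T = 2π√(I/(mgd)), with d = 1.180 m from pivot to centre of mass.
I_cm = mL²/12 = 0.668 × 2.78²/12 = 0.4302 kg·m²; I = I_cm + md² = 0.4302 + 0.668 × 1.180² = 1.360 kg·m².
T = 2π√(1.360/(0.668 × 9.82 × 1.180)) = 2.63 s.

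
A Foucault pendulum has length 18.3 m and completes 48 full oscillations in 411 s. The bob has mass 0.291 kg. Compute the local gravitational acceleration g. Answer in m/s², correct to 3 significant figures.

9.85 m/s²

T = 411/48 = 8.562 s.
From T = 2π√(L/g), g = 4π²L/T² = 4π² × 18.3/8.562² = 9.85 m/s².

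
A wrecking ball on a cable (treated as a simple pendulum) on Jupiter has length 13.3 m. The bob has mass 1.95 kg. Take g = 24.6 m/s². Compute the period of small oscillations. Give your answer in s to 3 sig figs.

4.62 s

T = 2π√(L/g) = 2π√(13.3/24.6) = 2π × 0.7353 = 4.62 s.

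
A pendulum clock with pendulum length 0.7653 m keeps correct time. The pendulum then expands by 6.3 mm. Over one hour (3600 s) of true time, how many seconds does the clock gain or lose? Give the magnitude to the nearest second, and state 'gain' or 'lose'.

lose 15 s

T ∝ √L, so T'/T = √(0.77160/0.7653) = 1.00411.
In 3600 s of true time the clock registers 3600/1.00411 = 3585.3 s, so it loses 15 s.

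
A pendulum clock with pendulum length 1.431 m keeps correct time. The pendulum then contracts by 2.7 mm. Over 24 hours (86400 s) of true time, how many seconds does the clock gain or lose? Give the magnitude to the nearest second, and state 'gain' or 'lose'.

gain 82 s

T ∝ √L, so T'/T = √(1.42830/1.431) = 0.999056.
In 86400 s of true time the clock registers 86400/0.999056 = 86481.6 s, so it gains 82 s.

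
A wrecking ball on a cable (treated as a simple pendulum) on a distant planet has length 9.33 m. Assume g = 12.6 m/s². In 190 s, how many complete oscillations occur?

35

T = 2π√(L/g) = 2π√(9.33/12.6) = 5.407 s.
Number of complete oscillations = ⌊190/5.407⌋ = ⌊35.14⌋ = 35.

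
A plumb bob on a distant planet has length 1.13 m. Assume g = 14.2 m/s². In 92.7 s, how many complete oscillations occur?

T = 2π√(L/g) = 2π√(1.13/14.2) = 1.772 s.
Number of complete oscillations = ⌊92.7/1.772⌋ = ⌊52.30⌋ = 52.

52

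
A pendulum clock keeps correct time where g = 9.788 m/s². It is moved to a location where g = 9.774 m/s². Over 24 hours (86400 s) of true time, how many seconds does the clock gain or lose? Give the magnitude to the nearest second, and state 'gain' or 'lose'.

The clock's period scales as T ∝ 1/√g, so T'/T = √(9.788/9.774) = 1.00072.
In 86400 s of true time the clock registers 86400/1.00072 = 86338.2 s, so it loses 62 s.

lose 62 s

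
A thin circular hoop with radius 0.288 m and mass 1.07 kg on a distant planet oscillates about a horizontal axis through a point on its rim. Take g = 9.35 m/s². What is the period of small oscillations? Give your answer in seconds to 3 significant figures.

I_cm = mr² = 0.08875 kg·m². The pivot is at distance d = 0.288 m from the centre of mass.
By the parallel-axis theorem, I = I_cm + md² = 0.08875 + 0.08875 = 0.1775 kg·m².
T = 2π√(I/(mgd)) = 2π√(0.1775/(1.07 × 9.35 × 0.288)) = 1.56 s.

1.56 s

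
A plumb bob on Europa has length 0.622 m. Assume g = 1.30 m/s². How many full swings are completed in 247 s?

T = 2π√(L/g) = 2π√(0.622/1.30) = 4.346 s.
Number of complete oscillations = ⌊247/4.346⌋ = ⌊56.83⌋ = 56.

56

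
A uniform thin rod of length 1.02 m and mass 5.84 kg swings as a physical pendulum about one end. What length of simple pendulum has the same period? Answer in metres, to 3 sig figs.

The equivalent simple-pendulum length is L_eq = I/(md), where I is about the pivot and d = 0.5100 m.
I_cm = (1/12)mL² = 0.5063 kg·m², so I = I_cm + md² = 0.5063 + 1.519 = 2.025 kg·m².
L_eq = 2.025/(5.84 × 0.5100) = 0.680 m.

0.680 m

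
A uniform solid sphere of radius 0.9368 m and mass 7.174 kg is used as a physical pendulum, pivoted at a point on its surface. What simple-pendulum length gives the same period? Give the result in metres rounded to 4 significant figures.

The equivalent simple-pendulum length is L_eq = I/(md), where I is about the pivot and d = 0.93680 m.
I_cm = (2/5)mR² = 2.5183 kg·m², so I = I_cm + md² = 2.5183 + 6.2959 = 8.8142 kg·m².
L_eq = 8.8142/(7.174 × 0.93680) = 1.312 m.

1.312 m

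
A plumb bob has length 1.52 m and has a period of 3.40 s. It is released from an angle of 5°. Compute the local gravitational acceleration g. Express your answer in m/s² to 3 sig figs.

5.19 m/s²

From T = 2π√(L/g), g = 4π²L/T² = 4π² × 1.52/3.400² = 5.19 m/s².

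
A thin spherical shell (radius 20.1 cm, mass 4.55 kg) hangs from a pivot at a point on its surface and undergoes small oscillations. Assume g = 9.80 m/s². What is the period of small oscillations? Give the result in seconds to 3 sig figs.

1.16 s

I_cm = (2/3)mr² = 0.1225 kg·m². The pivot is at distance d = 0.201 m from the centre of mass.
By the parallel-axis theorem, I = I_cm + md² = 0.1225 + 0.1838 = 0.3064 kg·m².
T = 2π√(I/(mgd)) = 2π√(0.3064/(4.55 × 9.80 × 0.201)) = 1.16 s.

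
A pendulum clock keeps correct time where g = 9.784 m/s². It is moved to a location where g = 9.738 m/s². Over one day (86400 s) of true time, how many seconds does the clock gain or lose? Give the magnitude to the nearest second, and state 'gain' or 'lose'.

lose 203 s

The clock's period scales as T ∝ 1/√g, so T'/T = √(9.784/9.738) = 1.00236.
In 86400 s of true time the clock registers 86400/1.00236 = 86196.7 s, so it loses 203 s.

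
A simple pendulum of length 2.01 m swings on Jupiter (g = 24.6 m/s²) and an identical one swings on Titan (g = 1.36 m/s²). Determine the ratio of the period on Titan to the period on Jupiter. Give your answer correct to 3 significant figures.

T ∝ 1/√g, so T₂/T₁ = √(g₁/g₂) = √(24.6/1.36) = 4.25.

4.25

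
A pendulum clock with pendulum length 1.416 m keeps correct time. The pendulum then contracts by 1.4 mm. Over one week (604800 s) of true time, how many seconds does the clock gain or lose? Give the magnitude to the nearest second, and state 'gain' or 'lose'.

T ∝ √L, so T'/T = √(1.41460/1.416) = 0.999506.
In 604800 s of true time the clock registers 604800/0.999506 = 605099.2 s, so it gains 299 s.

gain 299 s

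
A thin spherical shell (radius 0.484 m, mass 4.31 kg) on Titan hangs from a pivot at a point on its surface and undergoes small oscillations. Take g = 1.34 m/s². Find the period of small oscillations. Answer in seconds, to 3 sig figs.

4.87 s

I_cm = (2/3)mr² = 0.6731 kg·m². The pivot is at distance d = 0.484 m from the centre of mass.
By the parallel-axis theorem, I = I_cm + md² = 0.6731 + 1.010 = 1.683 kg·m².
T = 2π√(I/(mgd)) = 2π√(1.683/(4.31 × 1.34 × 0.484)) = 4.87 s.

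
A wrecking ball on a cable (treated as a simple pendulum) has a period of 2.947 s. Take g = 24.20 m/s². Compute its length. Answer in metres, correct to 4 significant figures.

5.324 m

From T = 2π√(L/g), L = gT²/(4π²) = 24.20 × 2.9470²/(4π²) = 5.324 m.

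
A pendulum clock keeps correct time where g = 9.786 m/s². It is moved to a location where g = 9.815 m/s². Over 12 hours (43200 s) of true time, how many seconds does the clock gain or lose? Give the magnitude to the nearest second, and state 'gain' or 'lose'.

The clock's period scales as T ∝ 1/√g, so T'/T = √(9.786/9.815) = 0.998522.
In 43200 s of true time the clock registers 43200/0.998522 = 43264.0 s, so it gains 64 s.

gain 64 s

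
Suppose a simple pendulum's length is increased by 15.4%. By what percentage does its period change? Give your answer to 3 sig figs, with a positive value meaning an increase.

7.42%

T ∝ √L, so T'/T = √(1.154) = 1.074.
Percentage change in T = (1.074 − 1) × 100% = 7.42%.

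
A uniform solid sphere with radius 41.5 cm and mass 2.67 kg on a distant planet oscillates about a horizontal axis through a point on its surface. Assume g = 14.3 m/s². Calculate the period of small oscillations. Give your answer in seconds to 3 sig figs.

I_cm = (2/5)mr² = 0.1839 kg·m². The pivot is at distance d = 0.415 m from the centre of mass.
By the parallel-axis theorem, I = I_cm + md² = 0.1839 + 0.4598 = 0.6438 kg·m².
T = 2π√(I/(mgd)) = 2π√(0.6438/(2.67 × 14.3 × 0.415)) = 1.27 s.

1.27 s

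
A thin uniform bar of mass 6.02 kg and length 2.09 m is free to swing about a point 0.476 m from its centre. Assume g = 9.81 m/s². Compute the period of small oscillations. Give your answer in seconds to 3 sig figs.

For a physical pendulum T = 2π√(I/(mgd)), with d = 0.4760 m from pivot to centre of mass.
I_cm = mL²/12 = 6.02 × 2.09²/12 = 2.191 kg·m²; I = I_cm + md² = 2.191 + 6.02 × 0.4760² = 3.555 kg·m².
T = 2π√(3.555/(6.02 × 9.81 × 0.4760)) = 2.23 s.

2.23 s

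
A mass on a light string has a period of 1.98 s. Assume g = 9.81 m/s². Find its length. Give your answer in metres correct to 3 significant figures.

From T = 2π√(L/g), L = gT²/(4π²) = 9.81 × 1.980²/(4π²) = 0.974 m.

0.974 m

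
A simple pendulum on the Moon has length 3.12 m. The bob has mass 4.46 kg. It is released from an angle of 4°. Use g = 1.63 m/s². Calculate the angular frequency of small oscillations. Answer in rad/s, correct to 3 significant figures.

ω = √(g/L) = √(1.63/3.12) = 0.723 rad/s.

0.723 rad/s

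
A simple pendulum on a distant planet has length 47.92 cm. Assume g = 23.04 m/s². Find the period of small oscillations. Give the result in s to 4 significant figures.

0.9061 s

T = 2π√(L/g) = 2π√(0.4792/23.04) = 2π × 0.14422 = 0.9061 s.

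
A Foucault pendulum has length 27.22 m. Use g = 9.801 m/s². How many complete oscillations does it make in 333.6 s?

T = 2π√(L/g) = 2π√(27.22/9.801) = 10.471 s.
Number of complete oscillations = ⌊333.6/10.471⌋ = ⌊31.859⌋ = 31.

31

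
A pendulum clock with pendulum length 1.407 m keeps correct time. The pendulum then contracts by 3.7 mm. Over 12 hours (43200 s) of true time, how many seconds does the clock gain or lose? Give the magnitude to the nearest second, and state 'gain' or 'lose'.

gain 57 s

T ∝ √L, so T'/T = √(1.40330/1.407) = 0.998684.
In 43200 s of true time the clock registers 43200/0.998684 = 43256.9 s, so it gains 57 s.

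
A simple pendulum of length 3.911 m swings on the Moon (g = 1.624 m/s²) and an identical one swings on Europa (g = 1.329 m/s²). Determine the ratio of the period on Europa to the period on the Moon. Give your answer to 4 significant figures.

1.105

T ∝ 1/√g, so T₂/T₁ = √(g₁/g₂) = √(1.624/1.329) = 1.105.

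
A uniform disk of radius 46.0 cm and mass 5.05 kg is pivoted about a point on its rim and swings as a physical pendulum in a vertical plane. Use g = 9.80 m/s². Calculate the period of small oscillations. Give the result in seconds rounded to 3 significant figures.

1.67 s

I_cm = ½mr² = 0.5343 kg·m². The pivot is at distance d = 0.460 m from the centre of mass.
By the parallel-axis theorem, I = I_cm + md² = 0.5343 + 1.069 = 1.603 kg·m².
T = 2π√(I/(mgd)) = 2π√(1.603/(5.05 × 9.80 × 0.460)) = 1.67 s.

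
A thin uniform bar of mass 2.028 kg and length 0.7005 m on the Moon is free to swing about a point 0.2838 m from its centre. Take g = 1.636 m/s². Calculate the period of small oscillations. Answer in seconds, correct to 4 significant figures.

For a physical pendulum T = 2π√(I/(mgd)), with d = 0.28380 m from pivot to centre of mass.
I_cm = mL²/12 = 2.028 × 0.7005²/12 = 0.082928 kg·m²; I = I_cm + md² = 0.082928 + 2.028 × 0.28380² = 0.24627 kg·m².
T = 2π√(0.24627/(2.028 × 1.636 × 0.28380)) = 3.213 s.

3.213 s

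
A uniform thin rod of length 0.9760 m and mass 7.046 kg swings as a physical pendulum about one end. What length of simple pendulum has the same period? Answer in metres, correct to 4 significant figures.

The equivalent simple-pendulum length is L_eq = I/(md), where I is about the pivot and d = 0.48800 m.
I_cm = (1/12)mL² = 0.55932 kg·m², so I = I_cm + md² = 0.55932 + 1.6780 = 2.2373 kg·m².
L_eq = 2.2373/(7.046 × 0.48800) = 0.6507 m.

0.6507 m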